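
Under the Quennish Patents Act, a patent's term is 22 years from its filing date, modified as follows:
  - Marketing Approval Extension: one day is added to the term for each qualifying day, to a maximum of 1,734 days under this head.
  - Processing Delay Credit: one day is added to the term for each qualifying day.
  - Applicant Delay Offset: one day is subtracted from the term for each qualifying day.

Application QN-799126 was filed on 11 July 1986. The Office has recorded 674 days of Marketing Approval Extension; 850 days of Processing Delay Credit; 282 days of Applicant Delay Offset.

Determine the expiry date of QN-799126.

December 5, 2011

Base term: filing date + 22 years → 11 July 2008.
Marketing Approval Extension: 674 days (within the 1734-day cap) → +674 days → 16 May 2010.
Processing Delay Credit: +850 days → 12 September 2012.
Applicant Delay Offset: −282 days → 5 December 2011.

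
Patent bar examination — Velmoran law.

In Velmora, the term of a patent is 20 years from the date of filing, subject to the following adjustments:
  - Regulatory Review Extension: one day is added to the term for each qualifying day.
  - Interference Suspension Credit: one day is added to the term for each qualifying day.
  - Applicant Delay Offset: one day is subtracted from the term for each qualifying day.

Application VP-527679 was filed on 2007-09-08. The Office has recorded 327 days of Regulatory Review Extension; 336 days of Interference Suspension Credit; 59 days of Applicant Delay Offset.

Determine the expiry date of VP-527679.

2029-05-04

Base term: filing date + 20 years → 8 September 2027.
Regulatory Review Extension: +327 days → 31 July 2028.
Interference Suspension Credit: +336 days → 2 July 2029.
Applicant Delay Offset: −59 days → 4 May 2029.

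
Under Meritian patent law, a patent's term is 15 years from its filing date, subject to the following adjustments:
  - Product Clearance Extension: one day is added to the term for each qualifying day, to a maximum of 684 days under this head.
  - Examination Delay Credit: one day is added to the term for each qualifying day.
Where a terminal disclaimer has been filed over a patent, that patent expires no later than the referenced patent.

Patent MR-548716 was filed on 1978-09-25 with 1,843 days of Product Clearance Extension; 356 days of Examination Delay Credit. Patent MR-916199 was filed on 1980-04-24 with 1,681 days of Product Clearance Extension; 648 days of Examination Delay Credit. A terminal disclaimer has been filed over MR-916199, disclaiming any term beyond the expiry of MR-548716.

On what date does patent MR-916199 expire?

July 31, 1996

Natural term of MR-916199:
  Base: filing + 15 years → 24 April 1995.
  Product Clearance Extension: 1681 days claimed exceeds the 684-day cap, so +684 days → 8 March 1997.
  Examination Delay Credit: +648 days → 16 December 1998.
Expiry of referenced patent MR-548716:
  Base: filing + 15 years → 25 September 1993.
  Product Clearance Extension: 1843 days claimed exceeds the 684-day cap, so +684 days → 10 August 1995.
  Examination Delay Credit: +356 days → 31 July 1996.
Terminal disclaimer: MR-916199 expires on the earlier of 16 December 1998 and 31 July 1996.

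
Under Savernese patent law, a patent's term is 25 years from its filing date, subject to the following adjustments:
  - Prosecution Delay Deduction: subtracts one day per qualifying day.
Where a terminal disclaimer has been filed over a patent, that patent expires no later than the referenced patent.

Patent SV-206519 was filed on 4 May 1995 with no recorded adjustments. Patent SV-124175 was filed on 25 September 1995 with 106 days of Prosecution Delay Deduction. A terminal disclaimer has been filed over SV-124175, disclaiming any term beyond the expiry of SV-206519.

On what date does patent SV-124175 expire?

Natural term of SV-124175:
  Base: filing + 25 years → 25 September 2020.
  Prosecution Delay Deduction: −106 days → 11 June 2020.
Expiry of referenced patent SV-206519:
  Base: filing + 25 years → 4 May 2020.
Terminal disclaimer: SV-124175 expires on the earlier of 11 June 2020 and 4 May 2020.

2020-05-04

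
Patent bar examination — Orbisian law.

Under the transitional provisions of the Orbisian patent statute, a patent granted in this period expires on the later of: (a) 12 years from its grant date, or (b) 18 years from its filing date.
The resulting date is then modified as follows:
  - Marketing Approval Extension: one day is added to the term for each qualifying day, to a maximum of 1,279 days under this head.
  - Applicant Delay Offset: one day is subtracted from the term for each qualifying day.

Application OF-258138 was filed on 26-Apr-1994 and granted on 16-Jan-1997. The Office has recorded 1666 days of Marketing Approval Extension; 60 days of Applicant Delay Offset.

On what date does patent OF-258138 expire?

August 28, 2015

(a) grant + 12 years → 16 January 2009.
(b) filing + 18 years → 26 April 2012.
Later of the two: 26 April 2012.
Marketing Approval Extension: 1666 days claimed exceeds the 1279-day cap, so +1279 days → 27 October 2015.
Applicant Delay Offset: −60 days → 28 August 2015.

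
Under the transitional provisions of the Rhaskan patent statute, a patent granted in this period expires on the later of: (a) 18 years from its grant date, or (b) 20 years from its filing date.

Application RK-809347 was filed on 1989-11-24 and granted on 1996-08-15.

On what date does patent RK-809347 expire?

August 15, 2014

(a) grant + 18 years → 15 August 2014.
(b) filing + 20 years → 24 November 2009.
Later of the two: 15 August 2014.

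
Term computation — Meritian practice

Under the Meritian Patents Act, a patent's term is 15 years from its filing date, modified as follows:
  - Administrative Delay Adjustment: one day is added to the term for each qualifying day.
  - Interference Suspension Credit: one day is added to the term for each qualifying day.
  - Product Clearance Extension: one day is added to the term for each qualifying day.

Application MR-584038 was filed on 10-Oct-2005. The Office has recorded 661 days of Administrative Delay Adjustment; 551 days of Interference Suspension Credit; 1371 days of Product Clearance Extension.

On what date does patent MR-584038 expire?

November 6, 2027

Base term: filing date + 15 years → 10 October 2020.
Administrative Delay Adjustment: +661 days → 2 August 2022.
Interference Suspension Credit: +551 days → 4 February 2024.
Product Clearance Extension: +1371 days → 6 November 2027.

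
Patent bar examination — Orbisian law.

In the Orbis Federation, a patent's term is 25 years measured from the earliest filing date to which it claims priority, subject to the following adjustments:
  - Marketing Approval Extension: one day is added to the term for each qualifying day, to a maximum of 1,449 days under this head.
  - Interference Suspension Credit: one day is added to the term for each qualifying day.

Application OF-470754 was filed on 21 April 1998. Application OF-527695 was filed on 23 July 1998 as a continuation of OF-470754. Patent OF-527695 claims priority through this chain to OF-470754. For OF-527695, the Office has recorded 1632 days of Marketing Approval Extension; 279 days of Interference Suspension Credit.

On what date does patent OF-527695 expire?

Earliest priority filing: 21 April 1998.
Base term: 21 April 1998 + 25 years → 21 April 2023.
Marketing Approval Extension: 1632 days claimed exceeds the 1449-day cap, so +1449 days → 9 April 2027.
Interference Suspension Credit: +279 days → 13 January 2028.

January 13, 2028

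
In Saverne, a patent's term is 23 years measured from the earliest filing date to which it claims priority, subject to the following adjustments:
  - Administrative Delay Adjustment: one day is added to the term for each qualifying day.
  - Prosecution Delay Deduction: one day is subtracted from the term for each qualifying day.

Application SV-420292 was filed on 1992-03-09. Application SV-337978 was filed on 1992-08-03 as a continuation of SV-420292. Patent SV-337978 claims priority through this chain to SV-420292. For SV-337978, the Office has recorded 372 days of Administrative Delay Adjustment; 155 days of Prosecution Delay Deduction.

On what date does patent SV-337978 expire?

Earliest priority filing: 9 March 1992.
Base term: 9 March 1992 + 23 years → 9 March 2015.
Administrative Delay Adjustment: +372 days → 15 March 2016.
Prosecution Delay Deduction: −155 days → 12 October 2015.

2015-10-12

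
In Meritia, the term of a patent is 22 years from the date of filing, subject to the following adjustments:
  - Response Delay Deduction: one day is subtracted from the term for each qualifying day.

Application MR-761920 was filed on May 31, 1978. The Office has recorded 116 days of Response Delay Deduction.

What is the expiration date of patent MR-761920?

2000-02-05

Base term: filing date + 22 years → 31 May 2000.
Response Delay Deduction: −116 days → 5 February 2000.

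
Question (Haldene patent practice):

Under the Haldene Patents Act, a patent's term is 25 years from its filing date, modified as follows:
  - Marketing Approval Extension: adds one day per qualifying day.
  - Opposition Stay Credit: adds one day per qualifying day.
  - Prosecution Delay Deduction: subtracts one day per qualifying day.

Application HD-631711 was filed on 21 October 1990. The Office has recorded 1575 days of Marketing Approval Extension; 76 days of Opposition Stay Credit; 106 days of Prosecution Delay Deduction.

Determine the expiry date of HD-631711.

Base term: filing date + 25 years → 21 October 2015.
Marketing Approval Extension: +1575 days → 12 February 2020.
Opposition Stay Credit: +76 days → 28 April 2020.
Prosecution Delay Deduction: −106 days → 13 January 2020.

January 13, 2020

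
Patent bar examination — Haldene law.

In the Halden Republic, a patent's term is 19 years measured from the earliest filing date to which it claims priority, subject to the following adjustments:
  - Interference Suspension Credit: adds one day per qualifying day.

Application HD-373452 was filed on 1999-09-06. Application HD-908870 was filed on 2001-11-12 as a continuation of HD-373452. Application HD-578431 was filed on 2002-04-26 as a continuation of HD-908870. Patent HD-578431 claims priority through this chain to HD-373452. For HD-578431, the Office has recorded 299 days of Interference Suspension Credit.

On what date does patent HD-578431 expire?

Earliest priority filing: 6 September 1999.
Base term: 6 September 1999 + 19 years → 6 September 2018.
Interference Suspension Credit: +299 days → 2 July 2019.

July 2, 2019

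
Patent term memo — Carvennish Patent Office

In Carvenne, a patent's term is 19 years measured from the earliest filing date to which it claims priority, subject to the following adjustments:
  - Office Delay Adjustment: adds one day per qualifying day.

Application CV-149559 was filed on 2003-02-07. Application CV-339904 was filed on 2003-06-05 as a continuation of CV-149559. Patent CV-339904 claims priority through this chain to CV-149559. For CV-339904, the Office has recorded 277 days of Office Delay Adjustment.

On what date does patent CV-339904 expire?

November 11, 2022

Earliest priority filing: 7 February 2003.
Base term: 7 February 2003 + 19 years → 7 February 2022.
Office Delay Adjustment: +277 days → 11 November 2022.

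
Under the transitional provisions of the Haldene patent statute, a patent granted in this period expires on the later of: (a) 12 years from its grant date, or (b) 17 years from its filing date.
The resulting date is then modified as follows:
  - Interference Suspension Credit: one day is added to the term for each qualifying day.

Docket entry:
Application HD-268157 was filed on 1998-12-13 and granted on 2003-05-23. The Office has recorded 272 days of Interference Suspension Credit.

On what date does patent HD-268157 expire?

September 10, 2016

(a) grant + 12 years → 23 May 2015.
(b) filing + 17 years → 13 December 2015.
Later of the two: 13 December 2015.
Interference Suspension Credit: +272 days → 10 September 2016.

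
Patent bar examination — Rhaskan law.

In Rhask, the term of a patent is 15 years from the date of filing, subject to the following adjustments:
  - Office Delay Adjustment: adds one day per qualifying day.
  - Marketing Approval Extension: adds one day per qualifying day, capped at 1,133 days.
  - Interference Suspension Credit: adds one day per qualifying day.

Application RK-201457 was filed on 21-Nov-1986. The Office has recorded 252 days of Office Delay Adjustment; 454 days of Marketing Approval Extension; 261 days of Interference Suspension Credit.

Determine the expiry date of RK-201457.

Base term: filing date + 15 years → 21 November 2001.
Office Delay Adjustment: +252 days → 31 July 2002.
Marketing Approval Extension: 454 days (within the 1133-day cap) → +454 days → 28 October 2003.
Interference Suspension Credit: +261 days → 15 July 2004.

July 15, 2004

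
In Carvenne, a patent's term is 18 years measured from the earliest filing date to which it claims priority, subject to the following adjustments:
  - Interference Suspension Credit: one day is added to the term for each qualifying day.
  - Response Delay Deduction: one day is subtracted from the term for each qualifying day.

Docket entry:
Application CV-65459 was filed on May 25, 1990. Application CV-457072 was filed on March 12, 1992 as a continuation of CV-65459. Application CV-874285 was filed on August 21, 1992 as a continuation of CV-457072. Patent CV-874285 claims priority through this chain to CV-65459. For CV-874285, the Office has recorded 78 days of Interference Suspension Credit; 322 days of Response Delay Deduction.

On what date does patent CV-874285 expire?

2007-09-24

Earliest priority filing: 25 May 1990.
Base term: 25 May 1990 + 18 years → 25 May 2008.
Interference Suspension Credit: +78 days → 11 August 2008.
Response Delay Deduction: −322 days → 24 September 2007.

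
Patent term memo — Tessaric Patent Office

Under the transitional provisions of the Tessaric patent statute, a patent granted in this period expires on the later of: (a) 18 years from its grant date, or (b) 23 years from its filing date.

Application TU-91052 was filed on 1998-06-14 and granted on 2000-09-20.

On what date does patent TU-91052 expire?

2021-06-14

(a) grant + 18 years → 20 September 2018.
(b) filing + 23 years → 14 June 2021.
Later of the two: 14 June 2021.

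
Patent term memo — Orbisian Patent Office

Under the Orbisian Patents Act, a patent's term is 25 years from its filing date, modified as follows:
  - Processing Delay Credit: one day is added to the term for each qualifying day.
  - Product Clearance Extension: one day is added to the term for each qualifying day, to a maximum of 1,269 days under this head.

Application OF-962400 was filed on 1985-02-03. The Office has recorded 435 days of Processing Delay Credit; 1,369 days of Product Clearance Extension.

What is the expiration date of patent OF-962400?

October 4, 2014

Base term: filing date + 25 years → 3 February 2010.
Processing Delay Credit: +435 days → 14 April 2011.
Product Clearance Extension: 1369 days claimed exceeds the 1269-day cap, so +1269 days → 4 October 2014.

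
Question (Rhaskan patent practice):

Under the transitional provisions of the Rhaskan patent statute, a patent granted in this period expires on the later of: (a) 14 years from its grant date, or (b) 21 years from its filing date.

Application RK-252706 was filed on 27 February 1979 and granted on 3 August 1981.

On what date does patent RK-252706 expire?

(a) grant + 14 years → 3 August 1995.
(b) filing + 21 years → 27 February 2000.
Later of the two: 27 February 2000.

2000-02-27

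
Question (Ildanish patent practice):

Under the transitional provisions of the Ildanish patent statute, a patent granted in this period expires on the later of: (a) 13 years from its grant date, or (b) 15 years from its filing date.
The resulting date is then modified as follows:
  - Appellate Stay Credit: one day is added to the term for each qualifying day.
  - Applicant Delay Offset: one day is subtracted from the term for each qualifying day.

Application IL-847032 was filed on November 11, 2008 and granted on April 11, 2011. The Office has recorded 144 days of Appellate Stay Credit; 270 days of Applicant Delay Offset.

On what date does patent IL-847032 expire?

(a) grant + 13 years → 11 April 2024.
(b) filing + 15 years → 11 November 2023.
Later of the two: 11 April 2024.
Appellate Stay Credit: +144 days → 2 September 2024.
Applicant Delay Offset: −270 days → 7 December 2023.

2023-12-07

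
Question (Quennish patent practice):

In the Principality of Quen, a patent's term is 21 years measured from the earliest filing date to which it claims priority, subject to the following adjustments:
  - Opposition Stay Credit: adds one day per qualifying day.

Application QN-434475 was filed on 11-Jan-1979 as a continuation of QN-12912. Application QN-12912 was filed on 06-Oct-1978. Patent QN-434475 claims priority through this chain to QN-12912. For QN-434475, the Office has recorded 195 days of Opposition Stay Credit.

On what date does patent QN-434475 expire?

Earliest priority filing: 6 October 1978.
Base term: 6 October 1978 + 21 years → 6 October 1999.
Opposition Stay Credit: +195 days → 18 April 2000.

2000-04-18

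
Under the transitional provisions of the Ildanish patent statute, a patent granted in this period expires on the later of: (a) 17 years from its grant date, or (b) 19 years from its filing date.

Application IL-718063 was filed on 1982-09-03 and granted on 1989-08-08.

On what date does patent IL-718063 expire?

2006-08-08

(a) grant + 17 years → 8 August 2006.
(b) filing + 19 years → 3 September 2001.
Later of the two: 8 August 2006.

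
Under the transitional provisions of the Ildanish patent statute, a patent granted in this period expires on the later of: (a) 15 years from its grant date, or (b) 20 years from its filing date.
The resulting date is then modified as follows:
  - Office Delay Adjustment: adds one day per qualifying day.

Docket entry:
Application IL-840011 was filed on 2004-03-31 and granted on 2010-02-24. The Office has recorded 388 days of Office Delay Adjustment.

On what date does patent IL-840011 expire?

2026-03-19

(a) grant + 15 years → 24 February 2025.
(b) filing + 20 years → 31 March 2024.
Later of the two: 24 February 2025.
Office Delay Adjustment: +388 days → 19 March 2026.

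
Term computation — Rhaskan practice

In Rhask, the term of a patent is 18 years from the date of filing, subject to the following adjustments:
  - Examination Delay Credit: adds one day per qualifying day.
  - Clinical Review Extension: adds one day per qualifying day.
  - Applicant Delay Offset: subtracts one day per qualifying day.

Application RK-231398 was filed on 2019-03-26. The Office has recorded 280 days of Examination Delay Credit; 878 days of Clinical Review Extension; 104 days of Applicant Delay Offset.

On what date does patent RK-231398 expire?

February 13, 2040

Base term: filing date + 18 years → 26 March 2037.
Examination Delay Credit: +280 days → 31 December 2037.
Clinical Review Extension: +878 days → 27 May 2040.
Applicant Delay Offset: −104 days → 13 February 2040.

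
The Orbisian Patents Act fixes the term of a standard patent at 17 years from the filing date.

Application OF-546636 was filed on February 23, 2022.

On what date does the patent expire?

February 23, 2039

Filing date + 17 years → 23 February 2039.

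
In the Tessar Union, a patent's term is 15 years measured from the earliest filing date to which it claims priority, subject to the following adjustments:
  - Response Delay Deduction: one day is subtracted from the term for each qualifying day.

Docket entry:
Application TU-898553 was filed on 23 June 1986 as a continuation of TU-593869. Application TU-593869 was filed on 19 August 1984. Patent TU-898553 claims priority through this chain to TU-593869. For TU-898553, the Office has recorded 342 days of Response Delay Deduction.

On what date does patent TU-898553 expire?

1998-09-11

Earliest priority filing: 19 August 1984.
Base term: 19 August 1984 + 15 years → 19 August 1999.
Response Delay Deduction: −342 days → 11 September 1998.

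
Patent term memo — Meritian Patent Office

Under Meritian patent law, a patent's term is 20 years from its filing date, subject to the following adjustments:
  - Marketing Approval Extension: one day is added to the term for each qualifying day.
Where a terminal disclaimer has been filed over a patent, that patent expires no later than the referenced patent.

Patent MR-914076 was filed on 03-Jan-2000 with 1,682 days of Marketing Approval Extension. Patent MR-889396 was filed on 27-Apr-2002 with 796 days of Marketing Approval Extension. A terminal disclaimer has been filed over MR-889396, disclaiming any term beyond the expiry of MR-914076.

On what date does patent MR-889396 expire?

2024-07-01

Natural term of MR-889396:
  Base: filing + 20 years → 27 April 2022.
  Marketing Approval Extension: +796 days → 1 July 2024.
Expiry of referenced patent MR-914076:
  Base: filing + 20 years → 3 January 2020.
  Marketing Approval Extension: +1682 days → 11 August 2024.
Terminal disclaimer: MR-889396 expires on the earlier of 1 July 2024 and 11 August 2024.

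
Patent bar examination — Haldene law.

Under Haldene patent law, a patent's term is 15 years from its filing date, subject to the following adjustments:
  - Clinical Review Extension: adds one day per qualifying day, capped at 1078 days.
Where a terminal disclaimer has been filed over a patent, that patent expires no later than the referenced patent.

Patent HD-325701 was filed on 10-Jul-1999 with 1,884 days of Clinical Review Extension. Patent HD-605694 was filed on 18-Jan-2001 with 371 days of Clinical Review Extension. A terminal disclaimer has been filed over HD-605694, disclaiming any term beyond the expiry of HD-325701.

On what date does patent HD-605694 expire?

2017-01-23

Natural term of HD-605694:
  Base: filing + 15 years → 18 January 2016.
  Clinical Review Extension: 371 days (within the 1078-day cap) → +371 days → 23 January 2017.
Expiry of referenced patent HD-325701:
  Base: filing + 15 years → 10 July 2014.
  Clinical Review Extension: 1884 days claimed exceeds the 1078-day cap, so +1078 days → 22 June 2017.
Terminal disclaimer: HD-605694 expires on the earlier of 23 January 2017 and 22 June 2017.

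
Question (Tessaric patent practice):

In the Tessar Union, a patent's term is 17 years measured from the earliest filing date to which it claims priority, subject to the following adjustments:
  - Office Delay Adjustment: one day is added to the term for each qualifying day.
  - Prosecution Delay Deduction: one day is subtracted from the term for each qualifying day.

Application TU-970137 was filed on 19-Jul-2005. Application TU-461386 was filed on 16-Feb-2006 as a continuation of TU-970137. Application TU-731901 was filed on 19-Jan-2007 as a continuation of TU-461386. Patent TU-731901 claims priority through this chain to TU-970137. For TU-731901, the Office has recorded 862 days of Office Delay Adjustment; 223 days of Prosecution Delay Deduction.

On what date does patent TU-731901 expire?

Earliest priority filing: 19 July 2005.
Base term: 19 July 2005 + 17 years → 19 July 2022.
Office Delay Adjustment: +862 days → 27 November 2024.
Prosecution Delay Deduction: −223 days → 18 April 2024.

2024-04-18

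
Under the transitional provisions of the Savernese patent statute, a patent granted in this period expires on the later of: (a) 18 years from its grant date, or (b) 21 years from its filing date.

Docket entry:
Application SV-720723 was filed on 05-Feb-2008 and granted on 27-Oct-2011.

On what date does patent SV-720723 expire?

2029-10-27

(a) grant + 18 years → 27 October 2029.
(b) filing + 21 years → 5 February 2029.
Later of the two: 27 October 2029.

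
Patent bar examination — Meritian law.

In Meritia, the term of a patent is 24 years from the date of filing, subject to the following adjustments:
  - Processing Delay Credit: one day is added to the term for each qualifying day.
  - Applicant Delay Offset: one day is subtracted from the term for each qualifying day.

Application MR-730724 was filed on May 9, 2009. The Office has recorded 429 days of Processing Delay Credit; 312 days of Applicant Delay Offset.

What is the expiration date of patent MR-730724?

September 3, 2033

Base term: filing date + 24 years → 9 May 2033.
Processing Delay Credit: +429 days → 12 July 2034.
Applicant Delay Offset: −312 days → 3 September 2033.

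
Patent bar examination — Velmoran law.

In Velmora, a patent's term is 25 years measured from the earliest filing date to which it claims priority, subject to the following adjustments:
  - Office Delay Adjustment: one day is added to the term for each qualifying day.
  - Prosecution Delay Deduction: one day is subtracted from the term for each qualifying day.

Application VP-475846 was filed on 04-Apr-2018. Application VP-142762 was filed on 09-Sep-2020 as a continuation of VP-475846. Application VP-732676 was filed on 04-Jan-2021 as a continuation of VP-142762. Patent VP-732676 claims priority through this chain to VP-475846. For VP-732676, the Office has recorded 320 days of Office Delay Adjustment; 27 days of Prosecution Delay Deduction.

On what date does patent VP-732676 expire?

Earliest priority filing: 4 April 2018.
Base term: 4 April 2018 + 25 years → 4 April 2043.
Office Delay Adjustment: +320 days → 18 February 2044.
Prosecution Delay Deduction: −27 days → 22 January 2044.

2044-01-22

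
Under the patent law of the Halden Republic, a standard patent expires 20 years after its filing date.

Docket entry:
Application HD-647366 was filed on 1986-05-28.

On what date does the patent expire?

May 28, 2006

Filing date + 20 years → 28 May 2006.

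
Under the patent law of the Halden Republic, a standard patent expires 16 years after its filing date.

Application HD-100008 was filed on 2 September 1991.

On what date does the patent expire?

Filing date + 16 years → 2 September 2007.

September 2, 2007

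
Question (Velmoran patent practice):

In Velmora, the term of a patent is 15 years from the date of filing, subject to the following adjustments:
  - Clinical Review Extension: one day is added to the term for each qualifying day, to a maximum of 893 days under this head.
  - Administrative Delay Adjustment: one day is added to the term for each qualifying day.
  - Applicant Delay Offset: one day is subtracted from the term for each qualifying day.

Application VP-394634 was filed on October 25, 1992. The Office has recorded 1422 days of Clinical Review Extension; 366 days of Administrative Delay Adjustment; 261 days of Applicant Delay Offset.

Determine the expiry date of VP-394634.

July 19, 2010

Base term: filing date + 15 years → 25 October 2007.
Clinical Review Extension: 1422 days claimed exceeds the 893-day cap, so +893 days → 5 April 2010.
Administrative Delay Adjustment: +366 days → 6 April 2011.
Applicant Delay Offset: −261 days → 19 July 2010.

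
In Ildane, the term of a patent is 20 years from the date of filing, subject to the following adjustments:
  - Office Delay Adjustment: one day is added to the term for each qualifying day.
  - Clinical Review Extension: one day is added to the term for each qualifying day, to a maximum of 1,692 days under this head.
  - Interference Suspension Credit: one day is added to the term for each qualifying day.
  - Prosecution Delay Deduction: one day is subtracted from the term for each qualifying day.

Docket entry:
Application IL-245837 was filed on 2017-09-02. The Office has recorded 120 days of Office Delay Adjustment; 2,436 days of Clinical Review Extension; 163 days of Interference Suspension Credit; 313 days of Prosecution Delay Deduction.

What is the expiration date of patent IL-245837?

March 22, 2042

Base term: filing date + 20 years → 2 September 2037.
Office Delay Adjustment: +120 days → 31 December 2037.
Clinical Review Extension: 2436 days claimed exceeds the 1692-day cap, so +1692 days → 19 August 2042.
Interference Suspension Credit: +163 days → 29 January 2043.
Prosecution Delay Deduction: −313 days → 22 March 2042.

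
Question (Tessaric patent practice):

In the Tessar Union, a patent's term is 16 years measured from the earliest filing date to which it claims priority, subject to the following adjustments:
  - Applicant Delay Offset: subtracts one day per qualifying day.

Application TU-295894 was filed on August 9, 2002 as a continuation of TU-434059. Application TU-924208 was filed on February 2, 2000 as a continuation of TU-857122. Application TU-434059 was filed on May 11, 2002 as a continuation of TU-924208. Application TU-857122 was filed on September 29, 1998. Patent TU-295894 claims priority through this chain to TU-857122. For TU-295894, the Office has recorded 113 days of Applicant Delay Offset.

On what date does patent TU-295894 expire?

Earliest priority filing: 29 September 1998.
Base term: 29 September 1998 + 16 years → 29 September 2014.
Applicant Delay Offset: −113 days → 8 June 2014.

June 8, 2014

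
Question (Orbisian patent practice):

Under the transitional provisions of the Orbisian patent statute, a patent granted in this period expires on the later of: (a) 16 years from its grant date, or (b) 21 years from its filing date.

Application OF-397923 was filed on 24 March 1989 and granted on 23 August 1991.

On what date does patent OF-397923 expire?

(a) grant + 16 years → 23 August 2007.
(b) filing + 21 years → 24 March 2010.
Later of the two: 24 March 2010.

2010-03-24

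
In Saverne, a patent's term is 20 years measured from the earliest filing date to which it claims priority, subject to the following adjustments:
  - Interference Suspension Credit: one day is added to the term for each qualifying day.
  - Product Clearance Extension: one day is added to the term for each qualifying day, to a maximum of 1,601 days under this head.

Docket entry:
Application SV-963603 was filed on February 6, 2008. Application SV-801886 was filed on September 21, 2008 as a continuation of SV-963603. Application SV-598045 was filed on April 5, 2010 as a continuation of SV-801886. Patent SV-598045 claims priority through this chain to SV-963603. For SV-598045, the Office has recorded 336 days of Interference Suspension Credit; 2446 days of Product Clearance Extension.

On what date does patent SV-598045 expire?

Earliest priority filing: 6 February 2008.
Base term: 6 February 2008 + 20 years → 6 February 2028.
Interference Suspension Credit: +336 days → 7 January 2029.
Product Clearance Extension: 2446 days claimed exceeds the 1601-day cap, so +1601 days → 27 May 2033.

May 27, 2033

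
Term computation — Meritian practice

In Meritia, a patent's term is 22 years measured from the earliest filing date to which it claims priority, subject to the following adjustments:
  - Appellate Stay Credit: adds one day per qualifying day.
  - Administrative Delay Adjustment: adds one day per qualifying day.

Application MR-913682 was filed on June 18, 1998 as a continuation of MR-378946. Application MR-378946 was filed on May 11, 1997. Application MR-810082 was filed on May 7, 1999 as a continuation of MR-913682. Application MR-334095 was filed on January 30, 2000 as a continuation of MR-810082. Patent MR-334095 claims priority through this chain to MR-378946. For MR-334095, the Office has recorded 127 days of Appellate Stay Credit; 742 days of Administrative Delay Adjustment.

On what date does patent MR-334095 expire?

Earliest priority filing: 11 May 1997.
Base term: 11 May 1997 + 22 years → 11 May 2019.
Appellate Stay Credit: +127 days → 15 September 2019.
Administrative Delay Adjustment: +742 days → 26 September 2021.

2021-09-26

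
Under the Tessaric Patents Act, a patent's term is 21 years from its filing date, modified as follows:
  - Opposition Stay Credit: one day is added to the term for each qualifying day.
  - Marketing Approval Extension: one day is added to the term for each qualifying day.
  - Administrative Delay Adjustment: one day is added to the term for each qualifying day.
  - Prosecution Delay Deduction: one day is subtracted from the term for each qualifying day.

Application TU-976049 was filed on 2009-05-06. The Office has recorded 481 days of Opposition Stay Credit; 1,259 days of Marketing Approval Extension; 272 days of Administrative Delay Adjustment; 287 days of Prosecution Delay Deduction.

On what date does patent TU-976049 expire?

January 25, 2035

Base term: filing date + 21 years → 6 May 2030.
Opposition Stay Credit: +481 days → 30 August 2031.
Marketing Approval Extension: +1259 days → 9 February 2035.
Administrative Delay Adjustment: +272 days → 8 November 2035.
Prosecution Delay Deduction: −287 days → 25 January 2035.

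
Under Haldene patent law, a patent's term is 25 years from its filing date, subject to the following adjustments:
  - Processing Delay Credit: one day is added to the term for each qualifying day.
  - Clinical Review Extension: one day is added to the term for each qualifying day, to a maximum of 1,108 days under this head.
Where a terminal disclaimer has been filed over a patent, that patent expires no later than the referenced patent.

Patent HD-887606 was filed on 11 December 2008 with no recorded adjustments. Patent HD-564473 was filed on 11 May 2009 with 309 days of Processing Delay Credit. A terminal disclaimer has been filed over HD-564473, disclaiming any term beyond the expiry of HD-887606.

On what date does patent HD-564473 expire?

Natural term of HD-564473:
  Base: filing + 25 years → 11 May 2034.
  Processing Delay Credit: +309 days → 16 March 2035.
Expiry of referenced patent HD-887606:
  Base: filing + 25 years → 11 December 2033.
Terminal disclaimer: HD-564473 expires on the earlier of 16 March 2035 and 11 December 2033.

2033-12-11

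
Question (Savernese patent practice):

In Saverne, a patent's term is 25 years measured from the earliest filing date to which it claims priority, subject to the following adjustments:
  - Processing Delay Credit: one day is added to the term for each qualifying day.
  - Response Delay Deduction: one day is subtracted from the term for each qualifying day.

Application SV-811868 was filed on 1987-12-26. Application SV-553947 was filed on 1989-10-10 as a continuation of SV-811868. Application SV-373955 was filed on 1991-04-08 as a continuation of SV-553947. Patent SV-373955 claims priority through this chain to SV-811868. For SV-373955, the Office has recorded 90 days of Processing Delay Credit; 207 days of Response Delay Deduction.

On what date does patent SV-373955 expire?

August 31, 2012

Earliest priority filing: 26 December 1987.
Base term: 26 December 1987 + 25 years → 26 December 2012.
Processing Delay Credit: +90 days → 26 March 2013.
Response Delay Deduction: −207 days → 31 August 2012.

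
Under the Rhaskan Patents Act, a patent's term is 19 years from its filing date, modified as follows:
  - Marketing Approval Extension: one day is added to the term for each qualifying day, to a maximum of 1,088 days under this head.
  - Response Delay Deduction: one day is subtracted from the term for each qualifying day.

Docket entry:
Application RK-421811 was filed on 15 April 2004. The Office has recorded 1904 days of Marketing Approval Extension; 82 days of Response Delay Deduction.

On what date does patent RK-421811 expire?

Base term: filing date + 19 years → 15 April 2023.
Marketing Approval Extension: 1904 days claimed exceeds the 1088-day cap, so +1088 days → 7 April 2026.
Response Delay Deduction: −82 days → 15 January 2026.

2026-01-15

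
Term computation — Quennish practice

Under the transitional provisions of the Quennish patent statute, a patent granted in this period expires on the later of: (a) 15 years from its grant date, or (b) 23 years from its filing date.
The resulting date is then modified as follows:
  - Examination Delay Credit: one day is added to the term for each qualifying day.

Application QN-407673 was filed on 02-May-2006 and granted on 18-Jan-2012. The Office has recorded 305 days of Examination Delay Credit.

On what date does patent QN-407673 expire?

March 3, 2030

(a) grant + 15 years → 18 January 2027.
(b) filing + 23 years → 2 May 2029.
Later of the two: 2 May 2029.
Examination Delay Credit: +305 days → 3 March 2030.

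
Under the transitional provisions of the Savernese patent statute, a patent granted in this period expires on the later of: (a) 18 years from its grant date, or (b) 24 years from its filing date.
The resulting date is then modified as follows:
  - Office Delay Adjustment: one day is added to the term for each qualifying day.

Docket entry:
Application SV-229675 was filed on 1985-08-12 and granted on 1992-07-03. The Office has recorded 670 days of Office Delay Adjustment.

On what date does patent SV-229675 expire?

2012-05-03

(a) grant + 18 years → 3 July 2010.
(b) filing + 24 years → 12 August 2009.
Later of the two: 3 July 2010.
Office Delay Adjustment: +670 days → 3 May 2012.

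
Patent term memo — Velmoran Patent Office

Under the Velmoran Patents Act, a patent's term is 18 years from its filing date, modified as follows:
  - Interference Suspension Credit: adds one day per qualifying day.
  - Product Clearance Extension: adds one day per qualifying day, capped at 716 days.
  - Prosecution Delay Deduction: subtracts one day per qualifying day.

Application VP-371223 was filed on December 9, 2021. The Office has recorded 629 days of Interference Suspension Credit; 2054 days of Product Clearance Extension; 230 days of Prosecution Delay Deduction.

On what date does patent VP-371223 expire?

December 28, 2042

Base term: filing date + 18 years → 9 December 2039.
Interference Suspension Credit: +629 days → 29 August 2041.
Product Clearance Extension: 2054 days claimed exceeds the 716-day cap, so +716 days → 15 August 2043.
Prosecution Delay Deduction: −230 days → 28 December 2042.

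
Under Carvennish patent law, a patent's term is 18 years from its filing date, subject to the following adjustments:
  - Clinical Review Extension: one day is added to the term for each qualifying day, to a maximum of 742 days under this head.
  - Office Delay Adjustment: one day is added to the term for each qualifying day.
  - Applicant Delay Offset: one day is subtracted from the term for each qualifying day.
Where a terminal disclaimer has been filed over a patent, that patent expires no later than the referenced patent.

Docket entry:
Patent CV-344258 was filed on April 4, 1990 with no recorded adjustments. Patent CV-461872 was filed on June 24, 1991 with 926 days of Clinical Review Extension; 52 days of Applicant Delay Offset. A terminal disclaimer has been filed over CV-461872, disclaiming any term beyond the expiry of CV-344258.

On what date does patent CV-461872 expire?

Natural term of CV-461872:
  Base: filing + 18 years → 24 June 2009.
  Clinical Review Extension: 926 days claimed exceeds the 742-day cap, so +742 days → 6 July 2011.
  Applicant Delay Offset: −52 days → 15 May 2011.
Expiry of referenced patent CV-344258:
  Base: filing + 18 years → 4 April 2008.
Terminal disclaimer: CV-461872 expires on the earlier of 15 May 2011 and 4 April 2008.

2008-04-04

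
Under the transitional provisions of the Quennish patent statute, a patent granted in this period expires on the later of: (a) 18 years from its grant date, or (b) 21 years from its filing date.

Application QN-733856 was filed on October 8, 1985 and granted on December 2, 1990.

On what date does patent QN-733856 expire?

(a) grant + 18 years → 2 December 2008.
(b) filing + 21 years → 8 October 2006.
Later of the two: 2 December 2008.

2008-12-02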